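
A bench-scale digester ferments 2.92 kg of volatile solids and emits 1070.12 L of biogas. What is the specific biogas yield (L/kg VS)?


Y = V / VS
= 1070.12 / 2.92
= 366.4795 L/kg VS

366.4795 L/kg VS


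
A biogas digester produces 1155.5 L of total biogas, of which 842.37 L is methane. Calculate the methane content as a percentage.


CH4% = V_CH4 / V_total * 100
= 842.37 / 1155.5 * 100
= 72.9009%

72.9009%


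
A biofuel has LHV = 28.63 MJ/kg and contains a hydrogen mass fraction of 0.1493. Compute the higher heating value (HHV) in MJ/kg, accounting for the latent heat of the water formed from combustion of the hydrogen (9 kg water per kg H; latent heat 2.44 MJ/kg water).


HHV = LHV + H_frac * 9 * 2.44
= 28.63 + 0.1493 * 9 * 2.44
= 31.9086 MJ/kg

31.9086 MJ/kg


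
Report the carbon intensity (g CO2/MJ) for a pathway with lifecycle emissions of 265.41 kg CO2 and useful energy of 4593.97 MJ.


CI = CO2 * 1000 / E
= 265.41 * 1000 / 4593.97
= 57.7736 g CO2/MJ

57.7736 g CO2/MJ


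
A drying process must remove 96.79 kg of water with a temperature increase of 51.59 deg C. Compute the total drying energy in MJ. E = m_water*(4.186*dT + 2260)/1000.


E = m_water * (4.186 * dT + 2260) / 1000
= 96.79 * (4.186 * 51.59 + 2260) / 1000
= 239.6478 MJ

239.6478 MJ


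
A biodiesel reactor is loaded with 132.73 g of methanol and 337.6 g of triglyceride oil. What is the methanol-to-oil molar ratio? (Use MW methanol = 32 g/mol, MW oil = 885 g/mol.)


Molar ratio = n_MeOH / n_oil = (MeOH/32) / (oil/885) = (MeOH * 885) / (32 * oil)
= (132.73 * 885) / (32 * 337.6)
= 10.8733

10.8733


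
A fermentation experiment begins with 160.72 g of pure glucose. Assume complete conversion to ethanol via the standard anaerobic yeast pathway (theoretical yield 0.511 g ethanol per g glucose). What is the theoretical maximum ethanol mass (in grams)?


Theoretical ethanol yield: m_EtOH = 0.511 * m_glucose
m_EtOH = 0.511 * 160.72 = 82.1279 g

82.1279 g


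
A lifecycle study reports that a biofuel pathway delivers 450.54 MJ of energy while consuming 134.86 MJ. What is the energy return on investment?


EROI = E_out / E_in
= 450.54 / 134.86
= 3.3408

3.3408


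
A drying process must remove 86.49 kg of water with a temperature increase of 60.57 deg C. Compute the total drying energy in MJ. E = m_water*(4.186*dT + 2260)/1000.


E = m_water * (4.186 * dT + 2260) / 1000
= 86.49 * (4.186 * 60.57 + 2260) / 1000
= 217.3966 MJ

217.3966 MJ


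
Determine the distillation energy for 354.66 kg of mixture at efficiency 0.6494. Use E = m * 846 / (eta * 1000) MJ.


E = m * 846 / (eta * 1000)
= 354.66 * 846 / (0.6494 * 1000)
= 462.0301 MJ

462.0301 MJ


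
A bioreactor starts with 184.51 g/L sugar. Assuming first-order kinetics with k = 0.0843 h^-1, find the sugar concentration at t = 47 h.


S = S0 * exp(-k * t)
S = 184.51 * exp(-0.0843 * 47)
S = 3.5100 g/L

3.5100 g/L


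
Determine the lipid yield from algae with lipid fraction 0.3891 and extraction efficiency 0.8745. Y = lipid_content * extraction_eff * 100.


Y = lipid_content * extraction_eff * 100
= 0.3891 * 0.8745 * 100
= 34.0268%

34.0268%


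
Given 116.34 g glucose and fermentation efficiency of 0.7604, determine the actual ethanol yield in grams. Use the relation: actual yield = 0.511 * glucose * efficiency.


Actual ethanol: m = 0.511 * 116.34 * 0.7604
m = 45.2056 g

45.2056 g


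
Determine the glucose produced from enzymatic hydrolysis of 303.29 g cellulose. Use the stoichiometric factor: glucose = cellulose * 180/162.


glucose = cellulose * 180/162
= 303.29 * 180/162
= 336.9889 g

336.9889 g


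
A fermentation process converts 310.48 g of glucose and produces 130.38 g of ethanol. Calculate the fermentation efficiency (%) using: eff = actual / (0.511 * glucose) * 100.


Fermentation efficiency = (actual / (0.511 * glucose)) * 100
= (130.38 / (0.511 * 310.48)) * 100
= 82.1782%

82.1782%


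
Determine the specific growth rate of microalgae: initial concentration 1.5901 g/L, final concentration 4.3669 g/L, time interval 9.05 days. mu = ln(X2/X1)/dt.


mu = ln(X2/X1) / dt
= ln(4.3669/1.5901) / 9.05
= 0.1116 per day

0.1116 per day


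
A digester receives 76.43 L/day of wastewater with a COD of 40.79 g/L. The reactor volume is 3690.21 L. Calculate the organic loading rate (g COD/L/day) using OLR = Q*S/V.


OLR = Q * S / V
= 76.43 * 40.79 / 3690.21
= 0.8448 g/L/day

0.8448 g/L/day


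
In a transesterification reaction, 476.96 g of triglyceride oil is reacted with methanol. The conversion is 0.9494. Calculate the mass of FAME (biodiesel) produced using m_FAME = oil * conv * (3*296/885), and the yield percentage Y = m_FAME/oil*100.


m_FAME = oil * conv * (3 * 296 / 885) = oil * conv * (888/885)
= 476.96 * 0.9494 * 888 / 885
= 454.3608 g
Y = m_FAME / oil * 100 = conv * (888/885) * 100
= 0.9494 * 888 / 885 * 100
= 95.26%

454.3608 g FAME; Y = 95.26%


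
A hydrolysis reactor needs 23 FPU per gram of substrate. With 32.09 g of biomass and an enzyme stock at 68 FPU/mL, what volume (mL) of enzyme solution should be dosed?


V = dosage * m_sub / activity
V = 23 * 32.09 / 68
V = 10.8540 mL

10.8540 mL


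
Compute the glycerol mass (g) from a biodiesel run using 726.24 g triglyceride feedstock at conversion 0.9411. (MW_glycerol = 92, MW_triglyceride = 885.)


glycerol = oil * conv * (92/885)
= 726.24 * 0.9411 * 92 / 885
= 71.0494 g

71.0494 g


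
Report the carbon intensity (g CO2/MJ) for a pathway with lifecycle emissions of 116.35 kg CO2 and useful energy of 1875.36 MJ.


CI = CO2 * 1000 / E
= 116.35 * 1000 / 1875.36
= 62.0414 g CO2/MJ

62.0414 g CO2/MJ


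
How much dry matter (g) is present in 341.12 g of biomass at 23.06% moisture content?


Wd = Ww * (1 - MC/100)
= 341.12 * (1 - 23.06/100)
= 262.4577 g

262.4577 g


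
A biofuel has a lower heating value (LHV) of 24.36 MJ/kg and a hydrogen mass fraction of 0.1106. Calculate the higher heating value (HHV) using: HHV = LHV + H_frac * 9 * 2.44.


HHV = LHV + H_frac * 9 * 2.44
= 24.36 + 0.1106 * 9 * 2.44
= 26.7888 MJ/kg

26.7888 MJ/kg


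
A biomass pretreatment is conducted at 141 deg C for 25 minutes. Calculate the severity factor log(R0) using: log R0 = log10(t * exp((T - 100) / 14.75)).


logR0 = log10(t * exp((T - 100) / 14.75))
= log10(25 * exp((141 - 100) / 14.75))
= 2.6051

2.6051


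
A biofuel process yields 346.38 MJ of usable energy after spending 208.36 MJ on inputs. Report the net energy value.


NEV = E_out - E_in
= 346.38 - 208.36
= 138.0200 MJ

138.0200 MJ


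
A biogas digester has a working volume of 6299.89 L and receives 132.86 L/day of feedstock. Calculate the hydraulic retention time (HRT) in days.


HRT = V / Q
= 6299.89 / 132.86
= 47.4175 days

47.4175 days


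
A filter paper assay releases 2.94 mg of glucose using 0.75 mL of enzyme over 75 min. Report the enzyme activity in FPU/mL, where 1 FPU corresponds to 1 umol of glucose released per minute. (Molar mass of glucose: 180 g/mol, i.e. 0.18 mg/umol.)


Activity = glucose_mg / (0.18 mg/umol * V_mL * t_min)
= 2.94 / (0.18 * 0.75 * 75)
= 0.2904 FPU/mL

0.2904 FPU/mL


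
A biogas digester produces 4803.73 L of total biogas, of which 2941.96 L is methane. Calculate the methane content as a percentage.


CH4% = V_CH4 / V_total * 100
= 2941.96 / 4803.73 * 100
= 61.2432%

61.2432%


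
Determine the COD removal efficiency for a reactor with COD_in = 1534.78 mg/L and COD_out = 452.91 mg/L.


eta = (COD_in - COD_out) / COD_in * 100
= (1534.78 - 452.91) / 1534.78 * 100
= 70.4902%

70.4902%


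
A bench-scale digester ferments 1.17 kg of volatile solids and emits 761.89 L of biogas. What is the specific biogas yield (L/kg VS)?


Y = V / VS
= 761.89 / 1.17
= 651.1880 L/kg VS

651.1880 L/kg VS


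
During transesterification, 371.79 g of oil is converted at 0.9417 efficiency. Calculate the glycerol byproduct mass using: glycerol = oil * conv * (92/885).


glycerol = oil * conv * (92/885)
= 371.79 * 0.9417 * 92 / 885
= 36.3961 g

36.3961 g


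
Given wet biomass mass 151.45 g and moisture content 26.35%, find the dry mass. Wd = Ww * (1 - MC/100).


Wd = Ww * (1 - MC/100)
= 151.45 * (1 - 26.35/100)
= 111.5429 g

111.5429 g


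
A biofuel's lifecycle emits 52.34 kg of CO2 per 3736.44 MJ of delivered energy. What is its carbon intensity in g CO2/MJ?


CI = CO2 * 1000 / E
= 52.34 * 1000 / 3736.44
= 14.0080 g CO2/MJ

14.0080 g CO2/MJ


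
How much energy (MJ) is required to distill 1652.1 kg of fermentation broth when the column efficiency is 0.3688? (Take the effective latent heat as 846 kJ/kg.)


E = m * 846 / (eta * 1000)
= 1652.1 * 846 / (0.3688 * 1000)
= 3789.7956 MJ

3789.7956 MJ


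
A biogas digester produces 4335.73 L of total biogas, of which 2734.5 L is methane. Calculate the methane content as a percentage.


CH4% = V_CH4 / V_total * 100
= 2734.5 / 4335.73 * 100
= 63.0690%

63.0690%


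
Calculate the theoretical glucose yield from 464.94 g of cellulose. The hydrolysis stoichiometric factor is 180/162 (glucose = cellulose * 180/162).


glucose = cellulose * 180/162
= 464.94 * 180/162
= 516.6000 g

516.6000 g


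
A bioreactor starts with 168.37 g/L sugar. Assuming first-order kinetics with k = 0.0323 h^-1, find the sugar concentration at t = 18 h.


S = S0 * exp(-k * t)
S = 168.37 * exp(-0.0323 * 18)
S = 94.1382 g/L

94.1382 g/L


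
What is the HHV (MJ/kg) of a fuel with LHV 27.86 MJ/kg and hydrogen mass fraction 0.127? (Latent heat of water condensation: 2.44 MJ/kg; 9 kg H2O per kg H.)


HHV = LHV + H_frac * 9 * 2.44
= 27.86 + 0.127 * 9 * 2.44
= 30.6489 MJ/kg

30.6489 MJ/kg


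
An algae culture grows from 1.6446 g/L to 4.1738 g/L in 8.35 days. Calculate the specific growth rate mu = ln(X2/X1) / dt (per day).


mu = ln(X2/X1) / dt
= ln(4.1738/1.6446) / 8.35
= 0.1115 per day

0.1115 per day


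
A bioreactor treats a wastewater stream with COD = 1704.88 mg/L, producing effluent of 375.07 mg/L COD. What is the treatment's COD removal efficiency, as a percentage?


eta = (COD_in - COD_out) / COD_in * 100
= (1704.88 - 375.07) / 1704.88 * 100
= 78.0002%

78.0002%


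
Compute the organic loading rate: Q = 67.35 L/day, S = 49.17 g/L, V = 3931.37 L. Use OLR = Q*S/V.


OLR = Q * S / V
= 67.35 * 49.17 / 3931.37
= 0.8424 g/L/day

0.8424 g/L/day


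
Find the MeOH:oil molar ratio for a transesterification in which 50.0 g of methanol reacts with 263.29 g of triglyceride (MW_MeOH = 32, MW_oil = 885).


Molar ratio = n_MeOH / n_oil = (MeOH/32) / (oil/885) = (MeOH * 885) / (32 * oil)
= (50.0 * 885) / (32 * 263.29)
= 5.2521

5.2521


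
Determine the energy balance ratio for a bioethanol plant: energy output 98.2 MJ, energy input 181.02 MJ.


EROI = E_out / E_in
= 98.2 / 181.02
= 0.5425

0.5425


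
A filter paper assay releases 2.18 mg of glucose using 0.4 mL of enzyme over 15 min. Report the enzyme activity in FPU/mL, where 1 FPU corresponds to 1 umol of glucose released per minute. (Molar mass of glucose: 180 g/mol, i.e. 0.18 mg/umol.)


Activity = glucose_mg / (0.18 mg/umol * V_mL * t_min)
= 2.18 / (0.18 * 0.4 * 15)
= 2.0185 FPU/mL

2.0185 FPU/mL


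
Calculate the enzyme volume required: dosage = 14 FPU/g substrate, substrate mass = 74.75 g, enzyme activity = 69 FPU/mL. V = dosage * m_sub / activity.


V = dosage * m_sub / activity
V = 14 * 74.75 / 69
V = 15.1667 mL

15.1667 mL


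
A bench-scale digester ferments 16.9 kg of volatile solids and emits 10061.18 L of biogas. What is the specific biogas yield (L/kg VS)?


Y = V / VS
= 10061.18 / 16.9
= 595.3361 L/kg VS

595.3361 L/kg VS


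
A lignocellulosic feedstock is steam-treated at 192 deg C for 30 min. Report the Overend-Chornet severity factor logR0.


logR0 = log10(t * exp((T - 100) / 14.75))
= log10(30 * exp((192 - 100) / 14.75))
= 4.1859

4.1859


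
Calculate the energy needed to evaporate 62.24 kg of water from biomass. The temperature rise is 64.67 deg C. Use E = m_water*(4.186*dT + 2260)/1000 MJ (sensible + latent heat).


E = m_water * (4.186 * dT + 2260) / 1000
= 62.24 * (4.186 * 64.67 + 2260) / 1000
= 157.5113 MJ

157.5113 MJ


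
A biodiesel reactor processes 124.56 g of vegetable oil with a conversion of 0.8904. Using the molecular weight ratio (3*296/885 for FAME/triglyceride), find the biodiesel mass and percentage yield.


m_FAME = oil * conv * (3 * 296 / 885) = oil * conv * (888/885)
= 124.56 * 0.8904 * 888 / 885
= 111.2842 g
Y = m_FAME / oil * 100 = conv * (888/885) * 100
= 0.8904 * 888 / 885 * 100
= 89.34%

111.2842 g FAME; Y = 89.34%


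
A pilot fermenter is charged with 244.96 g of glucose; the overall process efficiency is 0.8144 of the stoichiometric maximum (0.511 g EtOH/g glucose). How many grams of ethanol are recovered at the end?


Actual ethanol: m = 0.511 * 244.96 * 0.8144
m = 101.9422 g

101.9422 g


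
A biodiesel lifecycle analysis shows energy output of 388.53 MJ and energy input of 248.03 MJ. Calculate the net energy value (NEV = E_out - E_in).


NEV = E_out - E_in
= 388.53 - 248.03
= 140.5000 MJ

140.5000 MJ


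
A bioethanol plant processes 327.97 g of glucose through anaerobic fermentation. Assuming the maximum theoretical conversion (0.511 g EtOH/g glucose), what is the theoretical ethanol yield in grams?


Theoretical ethanol yield: m_EtOH = 0.511 * m_glucose
m_EtOH = 0.511 * 327.97 = 167.5927 g

167.5927 g


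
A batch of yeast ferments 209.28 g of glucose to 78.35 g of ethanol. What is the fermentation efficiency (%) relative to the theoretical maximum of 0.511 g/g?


Fermentation efficiency = (actual / (0.511 * glucose)) * 100
= (78.35 / (0.511 * 209.28)) * 100
= 73.2640%

73.2640%


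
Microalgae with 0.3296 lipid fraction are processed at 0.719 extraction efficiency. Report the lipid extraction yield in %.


Y = lipid_content * extraction_eff * 100
= 0.3296 * 0.719 * 100
= 23.6982%

23.6982%


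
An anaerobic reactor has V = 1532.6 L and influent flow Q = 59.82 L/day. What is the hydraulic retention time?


HRT = V / Q
= 1532.6 / 59.82
= 25.6202 days

25.6202 days


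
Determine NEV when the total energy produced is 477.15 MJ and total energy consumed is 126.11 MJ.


NEV = E_out - E_in
= 477.15 - 126.11
= 351.0400 MJ

351.0400 MJ


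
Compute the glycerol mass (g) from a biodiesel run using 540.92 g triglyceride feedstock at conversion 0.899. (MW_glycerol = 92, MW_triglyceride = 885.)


glycerol = oil * conv * (92/885)
= 540.92 * 0.899 * 92 / 885
= 50.5519 g

50.5519 g


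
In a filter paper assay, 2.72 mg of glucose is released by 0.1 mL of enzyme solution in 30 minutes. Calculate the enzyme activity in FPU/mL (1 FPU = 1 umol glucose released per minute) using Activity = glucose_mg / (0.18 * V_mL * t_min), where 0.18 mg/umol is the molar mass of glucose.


Activity = glucose_mg / (0.18 mg/umol * V_mL * t_min)
= 2.72 / (0.18 * 0.1 * 30)
= 5.0370 FPU/mL

5.0370 FPU/mL


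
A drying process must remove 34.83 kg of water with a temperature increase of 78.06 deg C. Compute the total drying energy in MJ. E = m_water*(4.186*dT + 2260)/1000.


E = m_water * (4.186 * dT + 2260) / 1000
= 34.83 * (4.186 * 78.06 + 2260) / 1000
= 90.0968 MJ

90.0968 MJ


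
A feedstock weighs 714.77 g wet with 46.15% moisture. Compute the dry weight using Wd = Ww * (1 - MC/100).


Wd = Ww * (1 - MC/100)
= 714.77 * (1 - 46.15/100)
= 384.9036 g

384.9036 g


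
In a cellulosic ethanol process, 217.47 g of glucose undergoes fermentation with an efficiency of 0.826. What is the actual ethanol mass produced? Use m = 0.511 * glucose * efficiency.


Actual ethanol: m = 0.511 * 217.47 * 0.826
m = 91.7910 g

91.7910 g


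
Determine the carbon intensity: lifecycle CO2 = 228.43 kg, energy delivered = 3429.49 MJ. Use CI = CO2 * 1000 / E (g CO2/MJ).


CI = CO2 * 1000 / E
= 228.43 * 1000 / 3429.49
= 66.6076 g CO2/MJ

66.6076 g CO2/MJ


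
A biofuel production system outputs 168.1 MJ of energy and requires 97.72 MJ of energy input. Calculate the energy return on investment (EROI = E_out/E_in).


EROI = E_out / E_in
= 168.1 / 97.72
= 1.7202

1.7202


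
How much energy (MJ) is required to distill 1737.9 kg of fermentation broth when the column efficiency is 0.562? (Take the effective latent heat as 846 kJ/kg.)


E = m * 846 / (eta * 1000)
= 1737.9 * 846 / (0.562 * 1000)
= 2616.1270 MJ

2616.1270 MJ


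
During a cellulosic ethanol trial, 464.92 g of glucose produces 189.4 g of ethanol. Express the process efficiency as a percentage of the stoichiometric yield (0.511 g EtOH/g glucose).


Fermentation efficiency = (actual / (0.511 * glucose)) * 100
= (189.4 / (0.511 * 464.92)) * 100
= 79.7225%

79.7225%


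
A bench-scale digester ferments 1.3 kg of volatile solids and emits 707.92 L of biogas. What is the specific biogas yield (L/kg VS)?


Y = V / VS
= 707.92 / 1.3
= 544.5538 L/kg VS

544.5538 L/kg VS


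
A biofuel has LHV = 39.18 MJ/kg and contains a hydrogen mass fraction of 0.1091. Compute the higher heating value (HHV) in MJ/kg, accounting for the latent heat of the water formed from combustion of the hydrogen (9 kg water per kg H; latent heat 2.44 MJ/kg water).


HHV = LHV + H_frac * 9 * 2.44
= 39.18 + 0.1091 * 9 * 2.44
= 41.5758 MJ/kg

41.5758 MJ/kg


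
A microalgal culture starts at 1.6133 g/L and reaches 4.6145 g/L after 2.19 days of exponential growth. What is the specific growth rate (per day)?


mu = ln(X2/X1) / dt
= ln(4.6145/1.6133) / 2.19
= 0.4799 per day

0.4799 per day


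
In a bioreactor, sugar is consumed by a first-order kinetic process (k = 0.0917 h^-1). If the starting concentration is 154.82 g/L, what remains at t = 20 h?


S = S0 * exp(-k * t)
S = 154.82 * exp(-0.0917 * 20)
S = 24.7361 g/L

24.7361 g/L


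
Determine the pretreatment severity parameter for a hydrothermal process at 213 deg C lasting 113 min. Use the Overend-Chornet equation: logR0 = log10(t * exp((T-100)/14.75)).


logR0 = log10(t * exp((T - 100) / 14.75))
= log10(113 * exp((213 - 100) / 14.75))
= 5.3802

5.3802


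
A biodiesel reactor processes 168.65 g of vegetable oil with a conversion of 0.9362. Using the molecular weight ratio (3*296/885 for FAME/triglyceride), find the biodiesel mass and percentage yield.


m_FAME = oil * conv * (3 * 296 / 885) = oil * conv * (888/885)
= 168.65 * 0.9362 * 888 / 885
= 158.4254 g
Y = m_FAME / oil * 100 = conv * (888/885) * 100
= 0.9362 * 888 / 885 * 100
= 93.94%

158.4254 g FAME; Y = 93.94%


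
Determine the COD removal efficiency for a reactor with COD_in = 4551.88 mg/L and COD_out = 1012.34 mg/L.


eta = (COD_in - COD_out) / COD_in * 100
= (4551.88 - 1012.34) / 4551.88 * 100
= 77.7600%

77.7600%


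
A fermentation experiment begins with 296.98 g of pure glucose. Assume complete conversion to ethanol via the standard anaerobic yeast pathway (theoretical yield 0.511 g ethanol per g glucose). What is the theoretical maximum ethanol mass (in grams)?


Theoretical ethanol yield: m_EtOH = 0.511 * m_glucose
m_EtOH = 0.511 * 296.98 = 151.7568 g

151.7568 g


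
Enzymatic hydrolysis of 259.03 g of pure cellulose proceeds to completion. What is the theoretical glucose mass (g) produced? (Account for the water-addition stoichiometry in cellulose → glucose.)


glucose = cellulose * 180/162
= 259.03 * 180/162
= 287.8111 g

287.8111 g


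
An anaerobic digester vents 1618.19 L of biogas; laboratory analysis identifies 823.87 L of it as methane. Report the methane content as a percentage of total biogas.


CH4% = V_CH4 / V_total * 100
= 823.87 / 1618.19 * 100
= 50.9131%

50.9131%


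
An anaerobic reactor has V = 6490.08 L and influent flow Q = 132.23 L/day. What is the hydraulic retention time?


HRT = V / Q
= 6490.08 / 132.23
= 49.0818 days

49.0818 days


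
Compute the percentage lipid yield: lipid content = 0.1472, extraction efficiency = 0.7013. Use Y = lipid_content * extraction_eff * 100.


Y = lipid_content * extraction_eff * 100
= 0.1472 * 0.7013 * 100
= 10.3231%

10.3231%


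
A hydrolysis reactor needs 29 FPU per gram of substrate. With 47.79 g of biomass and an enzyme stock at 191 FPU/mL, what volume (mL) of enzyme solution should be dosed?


V = dosage * m_sub / activity
V = 29 * 47.79 / 191
V = 7.2561 mL

7.2561 mL


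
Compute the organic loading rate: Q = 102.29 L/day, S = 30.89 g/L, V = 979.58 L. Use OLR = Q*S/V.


OLR = Q * S / V
= 102.29 * 30.89 / 979.58
= 3.2256 g/L/day

3.2256 g/L/day


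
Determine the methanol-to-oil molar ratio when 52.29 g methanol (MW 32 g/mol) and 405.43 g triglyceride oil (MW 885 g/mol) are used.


Molar ratio = n_MeOH / n_oil = (MeOH/32) / (oil/885) = (MeOH * 885) / (32 * oil)
= (52.29 * 885) / (32 * 405.43)
= 3.5669

3.5669


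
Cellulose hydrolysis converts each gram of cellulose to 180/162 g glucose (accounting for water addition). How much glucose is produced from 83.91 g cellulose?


glucose = cellulose * 180/162
= 83.91 * 180/162
= 93.2333 g

93.2333 g


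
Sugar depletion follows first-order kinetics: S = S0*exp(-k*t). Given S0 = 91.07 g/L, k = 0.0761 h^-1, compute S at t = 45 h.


S = S0 * exp(-k * t)
S = 91.07 * exp(-0.0761 * 45)
S = 2.9657 g/L

2.9657 g/L


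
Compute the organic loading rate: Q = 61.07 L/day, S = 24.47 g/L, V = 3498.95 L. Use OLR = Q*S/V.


OLR = Q * S / V
= 61.07 * 24.47 / 3498.95
= 0.4271 g/L/day

0.4271 g/L/day


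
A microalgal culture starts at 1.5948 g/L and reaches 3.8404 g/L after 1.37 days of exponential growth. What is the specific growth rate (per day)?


mu = ln(X2/X1) / dt
= ln(3.8404/1.5948) / 1.37
= 0.6415 per day

0.6415 per day


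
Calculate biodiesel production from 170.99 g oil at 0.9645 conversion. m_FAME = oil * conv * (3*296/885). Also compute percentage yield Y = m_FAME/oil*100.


m_FAME = oil * conv * (3 * 296 / 885) = oil * conv * (888/885)
= 170.99 * 0.9645 * 888 / 885
= 165.4789 g
Y = m_FAME / oil * 100 = conv * (888/885) * 100
= 0.9645 * 888 / 885 * 100
= 96.78%

165.4789 g FAME; Y = 96.78%


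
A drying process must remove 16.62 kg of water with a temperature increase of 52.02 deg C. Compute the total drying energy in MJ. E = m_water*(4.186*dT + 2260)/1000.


E = m_water * (4.186 * dT + 2260) / 1000
= 16.62 * (4.186 * 52.02 + 2260) / 1000
= 41.1803 MJ

41.1803 MJ


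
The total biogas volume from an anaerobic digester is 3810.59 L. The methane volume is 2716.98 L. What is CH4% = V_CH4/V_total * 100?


CH4% = V_CH4 / V_total * 100
= 2716.98 / 3810.59 * 100
= 71.3008%

71.3008%


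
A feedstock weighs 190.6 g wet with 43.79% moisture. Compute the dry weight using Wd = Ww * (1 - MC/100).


Wd = Ww * (1 - MC/100)
= 190.6 * (1 - 43.79/100)
= 107.1363 g

107.1363 g


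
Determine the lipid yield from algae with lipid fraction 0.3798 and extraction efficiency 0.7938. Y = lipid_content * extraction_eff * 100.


Y = lipid_content * extraction_eff * 100
= 0.3798 * 0.7938 * 100
= 30.1485%

30.1485%


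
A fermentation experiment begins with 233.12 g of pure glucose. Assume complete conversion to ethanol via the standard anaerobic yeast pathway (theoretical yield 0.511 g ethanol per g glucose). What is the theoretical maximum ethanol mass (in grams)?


Theoretical ethanol yield: m_EtOH = 0.511 * m_glucose
m_EtOH = 0.511 * 233.12 = 119.1243 g

119.1243 g


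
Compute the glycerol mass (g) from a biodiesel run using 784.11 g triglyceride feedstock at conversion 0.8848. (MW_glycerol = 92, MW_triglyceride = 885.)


glycerol = oil * conv * (92/885)
= 784.11 * 0.8848 * 92 / 885
= 72.1218 g

72.1218 g


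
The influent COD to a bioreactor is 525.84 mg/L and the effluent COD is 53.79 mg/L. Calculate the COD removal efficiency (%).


eta = (COD_in - COD_out) / COD_in * 100
= (525.84 - 53.79) / 525.84 * 100
= 89.7707%

89.7707%


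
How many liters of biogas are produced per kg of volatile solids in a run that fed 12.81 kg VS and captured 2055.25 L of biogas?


Y = V / VS
= 2055.25 / 12.81
= 160.4411 L/kg VS

160.4411 L/kg VS


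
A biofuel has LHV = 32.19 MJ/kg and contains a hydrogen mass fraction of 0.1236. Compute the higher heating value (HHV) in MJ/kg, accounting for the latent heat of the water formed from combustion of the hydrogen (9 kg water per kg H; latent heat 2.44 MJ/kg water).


HHV = LHV + H_frac * 9 * 2.44
= 32.19 + 0.1236 * 9 * 2.44
= 34.9043 MJ/kg

34.9043 MJ/kg


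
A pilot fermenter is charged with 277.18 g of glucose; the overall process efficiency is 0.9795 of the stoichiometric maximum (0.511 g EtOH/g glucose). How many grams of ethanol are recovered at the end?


Actual ethanol: m = 0.511 * 277.18 * 0.9795
m = 138.7354 g

138.7354 g


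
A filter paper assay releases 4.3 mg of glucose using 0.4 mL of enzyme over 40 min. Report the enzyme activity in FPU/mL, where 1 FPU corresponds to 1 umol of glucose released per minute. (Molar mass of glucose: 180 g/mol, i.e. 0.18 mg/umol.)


Activity = glucose_mg / (0.18 mg/umol * V_mL * t_min)
= 4.3 / (0.18 * 0.4 * 40)
= 1.4931 FPU/mL

1.4931 FPU/mL


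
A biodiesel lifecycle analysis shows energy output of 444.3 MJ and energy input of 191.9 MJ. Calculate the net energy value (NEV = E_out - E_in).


NEV = E_out - E_in
= 444.3 - 191.9
= 252.4000 MJ

252.4000 MJ


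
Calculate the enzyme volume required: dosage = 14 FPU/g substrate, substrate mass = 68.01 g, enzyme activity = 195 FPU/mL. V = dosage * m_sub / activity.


V = dosage * m_sub / activity
V = 14 * 68.01 / 195
V = 4.8828 mL

4.8828 mL


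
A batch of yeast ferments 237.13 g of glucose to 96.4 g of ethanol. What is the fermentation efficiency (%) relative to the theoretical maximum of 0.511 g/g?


Fermentation efficiency = (actual / (0.511 * glucose)) * 100
= (96.4 / (0.511 * 237.13)) * 100
= 79.5554%

79.5554%


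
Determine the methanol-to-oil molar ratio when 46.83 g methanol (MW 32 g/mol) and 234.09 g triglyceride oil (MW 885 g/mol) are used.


Molar ratio = n_MeOH / n_oil = (MeOH/32) / (oil/885) = (MeOH * 885) / (32 * oil)
= (46.83 * 885) / (32 * 234.09)
= 5.5327

5.5327


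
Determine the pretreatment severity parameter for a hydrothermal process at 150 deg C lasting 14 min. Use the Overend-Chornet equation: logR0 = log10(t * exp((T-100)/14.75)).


logR0 = log10(t * exp((T - 100) / 14.75))
= log10(14 * exp((150 - 100) / 14.75))
= 2.6183

2.6183


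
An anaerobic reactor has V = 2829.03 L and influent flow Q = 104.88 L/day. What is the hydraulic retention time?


HRT = V / Q
= 2829.03 / 104.88
= 26.9740 days

26.9740 days


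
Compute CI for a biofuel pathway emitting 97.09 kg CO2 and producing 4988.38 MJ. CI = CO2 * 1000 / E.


CI = CO2 * 1000 / E
= 97.09 * 1000 / 4988.38
= 19.4632 g CO2/MJ

19.4632 g CO2/MJ


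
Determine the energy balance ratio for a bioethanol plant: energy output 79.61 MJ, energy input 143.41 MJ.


EROI = E_out / E_in
= 79.61 / 143.41
= 0.5551

0.5551


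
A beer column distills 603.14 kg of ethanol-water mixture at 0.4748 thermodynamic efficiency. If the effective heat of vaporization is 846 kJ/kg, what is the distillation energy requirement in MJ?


E = m * 846 / (eta * 1000)
= 603.14 * 846 / (0.4748 * 1000)
= 1074.6766 MJ

1074.6766 MJ


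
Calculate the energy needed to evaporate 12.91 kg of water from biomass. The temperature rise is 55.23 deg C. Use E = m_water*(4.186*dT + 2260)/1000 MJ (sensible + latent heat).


E = m_water * (4.186 * dT + 2260) / 1000
= 12.91 * (4.186 * 55.23 + 2260) / 1000
= 32.1613 MJ

32.1613 MJ


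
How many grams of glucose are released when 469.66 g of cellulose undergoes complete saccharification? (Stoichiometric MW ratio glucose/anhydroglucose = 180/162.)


glucose = cellulose * 180/162
= 469.66 * 180/162
= 521.8444 g

521.8444 g


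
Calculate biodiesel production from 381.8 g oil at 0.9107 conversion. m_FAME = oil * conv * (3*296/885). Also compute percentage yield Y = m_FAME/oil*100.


m_FAME = oil * conv * (3 * 296 / 885) = oil * conv * (888/885)
= 381.8 * 0.9107 * 888 / 885
= 348.8839 g
Y = m_FAME / oil * 100 = conv * (888/885) * 100
= 0.9107 * 888 / 885 * 100
= 91.38%

348.8839 g FAME; Y = 91.38%


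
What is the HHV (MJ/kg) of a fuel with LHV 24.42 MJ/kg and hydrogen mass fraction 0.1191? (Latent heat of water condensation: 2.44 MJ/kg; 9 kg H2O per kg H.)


HHV = LHV + H_frac * 9 * 2.44
= 24.42 + 0.1191 * 9 * 2.44
= 27.0354 MJ/kg

27.0354 MJ/kg


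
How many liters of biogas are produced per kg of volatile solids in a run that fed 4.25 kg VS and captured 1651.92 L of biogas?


Y = V / VS
= 1651.92 / 4.25
= 388.6871 L/kg VS

388.6871 L/kg VS


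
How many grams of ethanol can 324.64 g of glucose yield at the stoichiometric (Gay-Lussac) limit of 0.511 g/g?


Theoretical ethanol yield: m_EtOH = 0.511 * m_glucose
m_EtOH = 0.511 * 324.64 = 165.8910 g

165.8910 g


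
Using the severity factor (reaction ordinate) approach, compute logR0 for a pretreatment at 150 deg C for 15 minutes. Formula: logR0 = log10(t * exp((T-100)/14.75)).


logR0 = log10(t * exp((T - 100) / 14.75))
= log10(15 * exp((150 - 100) / 14.75))
= 2.6483

2.6483


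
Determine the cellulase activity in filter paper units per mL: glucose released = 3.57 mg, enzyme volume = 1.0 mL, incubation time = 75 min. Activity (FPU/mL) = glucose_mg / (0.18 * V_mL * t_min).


Activity = glucose_mg / (0.18 mg/umol * V_mL * t_min)
= 3.57 / (0.18 * 1.0 * 75)
= 0.2644 FPU/mL

0.2644 FPU/mL


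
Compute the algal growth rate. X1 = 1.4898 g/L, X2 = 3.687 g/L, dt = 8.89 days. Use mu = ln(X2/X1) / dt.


mu = ln(X2/X1) / dt
= ln(3.687/1.4898) / 8.89
= 0.1019 per day

0.1019 per day


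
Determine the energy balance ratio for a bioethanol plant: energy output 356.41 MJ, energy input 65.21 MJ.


EROI = E_out / E_in
= 356.41 / 65.21
= 5.4656

5.4656


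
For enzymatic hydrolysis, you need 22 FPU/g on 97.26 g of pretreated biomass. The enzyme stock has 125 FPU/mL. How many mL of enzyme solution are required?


V = dosage * m_sub / activity
V = 22 * 97.26 / 125
V = 17.1178 mL

17.1178 mL


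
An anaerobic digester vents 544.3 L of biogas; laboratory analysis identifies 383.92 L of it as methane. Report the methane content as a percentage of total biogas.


CH4% = V_CH4 / V_total * 100
= 383.92 / 544.3 * 100
= 70.5346%

70.5346%


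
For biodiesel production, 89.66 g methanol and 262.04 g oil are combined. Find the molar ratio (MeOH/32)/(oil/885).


Molar ratio = n_MeOH / n_oil = (MeOH/32) / (oil/885) = (MeOH * 885) / (32 * oil)
= (89.66 * 885) / (32 * 262.04)
= 9.4629

9.4629


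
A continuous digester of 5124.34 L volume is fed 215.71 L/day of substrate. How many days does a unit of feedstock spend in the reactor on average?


HRT = V / Q
= 5124.34 / 215.71
= 23.7557 days

23.7557 days


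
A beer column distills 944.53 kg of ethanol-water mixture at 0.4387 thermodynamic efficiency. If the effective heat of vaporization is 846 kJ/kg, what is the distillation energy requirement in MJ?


E = m * 846 / (eta * 1000)
= 944.53 * 846 / (0.4387 * 1000)
= 1821.4552 MJ

1821.4552 MJ


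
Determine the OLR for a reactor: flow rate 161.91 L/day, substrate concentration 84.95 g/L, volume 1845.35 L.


OLR = Q * S / V
= 161.91 * 84.95 / 1845.35
= 7.4535 g/L/day

7.4535 g/L/day


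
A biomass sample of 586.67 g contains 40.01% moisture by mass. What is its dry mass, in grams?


Wd = Ww * (1 - MC/100)
= 586.67 * (1 - 40.01/100)
= 351.9433 g

351.9433 g


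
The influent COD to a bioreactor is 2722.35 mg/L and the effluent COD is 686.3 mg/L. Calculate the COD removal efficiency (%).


eta = (COD_in - COD_out) / COD_in * 100
= (2722.35 - 686.3) / 2722.35 * 100
= 74.7902%

74.7902%


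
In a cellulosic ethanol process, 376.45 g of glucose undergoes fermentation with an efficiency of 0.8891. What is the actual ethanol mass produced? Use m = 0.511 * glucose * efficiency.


Actual ethanol: m = 0.511 * 376.45 * 0.8891
m = 171.0326 g

171.0326 g


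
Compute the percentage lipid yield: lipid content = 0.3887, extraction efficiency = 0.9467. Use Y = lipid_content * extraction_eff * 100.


Y = lipid_content * extraction_eff * 100
= 0.3887 * 0.9467 * 100
= 36.7982%

36.7982%


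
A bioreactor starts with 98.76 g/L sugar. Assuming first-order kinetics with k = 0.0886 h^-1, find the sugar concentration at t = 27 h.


S = S0 * exp(-k * t)
S = 98.76 * exp(-0.0886 * 27)
S = 9.0295 g/L

9.0295 g/L


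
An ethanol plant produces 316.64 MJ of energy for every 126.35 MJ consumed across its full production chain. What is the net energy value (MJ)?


NEV = E_out - E_in
= 316.64 - 126.35
= 190.2900 MJ

190.2900 MJ


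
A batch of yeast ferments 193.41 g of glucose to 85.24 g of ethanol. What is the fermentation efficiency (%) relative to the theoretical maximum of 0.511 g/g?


Fermentation efficiency = (actual / (0.511 * glucose)) * 100
= (85.24 / (0.511 * 193.41)) * 100
= 86.2469%

86.2469%


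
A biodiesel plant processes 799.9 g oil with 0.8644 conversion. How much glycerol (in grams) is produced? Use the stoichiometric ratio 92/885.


glycerol = oil * conv * (92/885)
= 799.9 * 0.8644 * 92 / 885
= 71.8778 g

71.8778 g


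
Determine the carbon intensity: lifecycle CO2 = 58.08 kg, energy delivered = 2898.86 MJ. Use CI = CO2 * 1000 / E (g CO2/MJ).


CI = CO2 * 1000 / E
= 58.08 * 1000 / 2898.86
= 20.0355 g CO2/MJ

20.0355 g CO2/MJ


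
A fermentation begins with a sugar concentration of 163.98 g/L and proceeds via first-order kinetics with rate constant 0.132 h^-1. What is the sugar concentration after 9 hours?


S = S0 * exp(-k * t)
S = 163.98 * exp(-0.132 * 9)
S = 49.9861 g/L

49.9861 g/L


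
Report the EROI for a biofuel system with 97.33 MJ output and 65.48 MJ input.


EROI = E_out / E_in
= 97.33 / 65.48
= 1.4864

1.4864


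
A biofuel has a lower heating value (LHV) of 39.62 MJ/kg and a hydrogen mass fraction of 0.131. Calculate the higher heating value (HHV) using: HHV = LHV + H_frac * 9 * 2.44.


HHV = LHV + H_frac * 9 * 2.44
= 39.62 + 0.131 * 9 * 2.44
= 42.4968 MJ/kg

42.4968 MJ/kg


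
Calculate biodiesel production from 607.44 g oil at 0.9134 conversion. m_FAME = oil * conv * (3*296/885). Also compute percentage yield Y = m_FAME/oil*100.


m_FAME = oil * conv * (3 * 296 / 885) = oil * conv * (888/885)
= 607.44 * 0.9134 * 888 / 885
= 556.7165 g
Y = m_FAME / oil * 100 = conv * (888/885) * 100
= 0.9134 * 888 / 885 * 100
= 91.65%

556.7165 g FAME; Y = 91.65%


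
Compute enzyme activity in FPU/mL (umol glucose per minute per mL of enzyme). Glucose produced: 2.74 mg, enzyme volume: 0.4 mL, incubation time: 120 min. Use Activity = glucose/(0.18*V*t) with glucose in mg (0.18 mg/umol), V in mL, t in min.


Activity = glucose_mg / (0.18 mg/umol * V_mL * t_min)
= 2.74 / (0.18 * 0.4 * 120)
= 0.3171 FPU/mL

0.3171 FPU/mL


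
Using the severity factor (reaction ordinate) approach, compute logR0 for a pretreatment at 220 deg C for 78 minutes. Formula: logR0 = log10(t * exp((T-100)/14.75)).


logR0 = log10(t * exp((T - 100) / 14.75))
= log10(78 * exp((220 - 100) / 14.75))
= 5.4253

5.4253


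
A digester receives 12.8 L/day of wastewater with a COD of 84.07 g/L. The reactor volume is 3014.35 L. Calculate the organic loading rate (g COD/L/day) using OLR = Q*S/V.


OLR = Q * S / V
= 12.8 * 84.07 / 3014.35
= 0.3570 g/L/day

0.3570 g/L/day


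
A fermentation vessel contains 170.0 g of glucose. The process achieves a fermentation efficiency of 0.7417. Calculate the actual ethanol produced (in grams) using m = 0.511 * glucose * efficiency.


Actual ethanol: m = 0.511 * 170.0 * 0.7417
m = 64.4315 g

64.4315 g


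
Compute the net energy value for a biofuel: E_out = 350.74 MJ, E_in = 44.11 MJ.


NEV = E_out - E_in
= 350.74 - 44.11
= 306.6300 MJ

306.6300 MJ


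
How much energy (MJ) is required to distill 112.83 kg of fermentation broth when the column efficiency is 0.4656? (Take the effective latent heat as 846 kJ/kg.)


E = m * 846 / (eta * 1000)
= 112.83 * 846 / (0.4656 * 1000)
= 205.0133 MJ

205.0133 MJ


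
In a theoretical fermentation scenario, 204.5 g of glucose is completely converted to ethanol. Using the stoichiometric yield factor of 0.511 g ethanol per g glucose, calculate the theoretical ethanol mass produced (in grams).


Theoretical ethanol yield: m_EtOH = 0.511 * m_glucose
m_EtOH = 0.511 * 204.5 = 104.4995 g

104.4995 g


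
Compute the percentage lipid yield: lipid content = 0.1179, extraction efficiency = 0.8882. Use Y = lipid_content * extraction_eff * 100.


Y = lipid_content * extraction_eff * 100
= 0.1179 * 0.8882 * 100
= 10.4719%

10.4719%


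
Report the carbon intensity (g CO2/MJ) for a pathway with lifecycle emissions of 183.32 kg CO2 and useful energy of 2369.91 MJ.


CI = CO2 * 1000 / E
= 183.32 * 1000 / 2369.91
= 77.3531 g CO2/MJ

77.3531 g CO2/MJ


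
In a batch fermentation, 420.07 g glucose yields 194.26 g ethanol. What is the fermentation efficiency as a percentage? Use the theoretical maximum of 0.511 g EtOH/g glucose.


Fermentation efficiency = (actual / (0.511 * glucose)) * 100
= (194.26 / (0.511 * 420.07)) * 100
= 90.4984%

90.4984%


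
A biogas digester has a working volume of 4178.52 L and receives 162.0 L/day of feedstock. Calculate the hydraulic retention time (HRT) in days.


HRT = V / Q
= 4178.52 / 162.0
= 25.7933 days

25.7933 days


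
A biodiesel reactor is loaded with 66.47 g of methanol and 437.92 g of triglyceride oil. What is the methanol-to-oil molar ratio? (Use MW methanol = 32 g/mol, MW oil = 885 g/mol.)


Molar ratio = n_MeOH / n_oil = (MeOH/32) / (oil/885) = (MeOH * 885) / (32 * oil)
= (66.47 * 885) / (32 * 437.92)
= 4.1978

4.1978


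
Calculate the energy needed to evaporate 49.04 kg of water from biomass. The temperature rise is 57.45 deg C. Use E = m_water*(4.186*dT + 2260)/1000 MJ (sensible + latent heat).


E = m_water * (4.186 * dT + 2260) / 1000
= 49.04 * (4.186 * 57.45 + 2260) / 1000
= 122.6238 MJ

122.6238 MJ


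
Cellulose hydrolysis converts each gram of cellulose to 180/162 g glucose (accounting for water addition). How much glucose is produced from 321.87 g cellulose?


glucose = cellulose * 180/162
= 321.87 * 180/162
= 357.6333 g

357.6333 g


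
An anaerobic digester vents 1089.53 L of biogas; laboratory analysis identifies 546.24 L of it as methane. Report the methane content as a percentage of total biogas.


CH4% = V_CH4 / V_total * 100
= 546.24 / 1089.53 * 100
= 50.1354%

50.1354%


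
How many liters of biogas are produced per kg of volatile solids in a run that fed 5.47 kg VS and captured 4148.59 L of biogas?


Y = V / VS
= 4148.59 / 5.47
= 758.4260 L/kg VS

758.4260 L/kg VS


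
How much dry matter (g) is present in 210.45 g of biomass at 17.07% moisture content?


Wd = Ww * (1 - MC/100)
= 210.45 * (1 - 17.07/100)
= 174.5262 g

174.5262 g


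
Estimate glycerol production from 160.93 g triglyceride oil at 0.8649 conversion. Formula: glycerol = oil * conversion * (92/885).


glycerol = oil * conv * (92/885)
= 160.93 * 0.8649 * 92 / 885
= 14.4693 g

14.4693 g


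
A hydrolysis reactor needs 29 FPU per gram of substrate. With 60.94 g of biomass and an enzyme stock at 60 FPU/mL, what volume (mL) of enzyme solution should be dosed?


V = dosage * m_sub / activity
V = 29 * 60.94 / 60
V = 29.4543 mL

29.4543 mL


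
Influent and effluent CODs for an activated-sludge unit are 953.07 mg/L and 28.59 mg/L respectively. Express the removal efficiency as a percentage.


eta = (COD_in - COD_out) / COD_in * 100
= (953.07 - 28.59) / 953.07 * 100
= 97.0002%

97.0002%


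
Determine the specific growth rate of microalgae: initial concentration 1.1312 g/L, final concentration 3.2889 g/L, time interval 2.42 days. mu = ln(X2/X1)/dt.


mu = ln(X2/X1) / dt
= ln(3.2889/1.1312) / 2.42
= 0.4410 per day

0.4410 per day
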